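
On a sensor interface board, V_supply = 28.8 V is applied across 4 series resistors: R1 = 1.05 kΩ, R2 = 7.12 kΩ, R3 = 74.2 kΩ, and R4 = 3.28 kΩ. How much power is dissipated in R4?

P ≈ 0.371 mW

ΣR = 85.65 kΩ → I = 28.8/85.65 = 0.3363 mA.
P = I²R = 0.1131 × 3.28 = 0.3709 mW.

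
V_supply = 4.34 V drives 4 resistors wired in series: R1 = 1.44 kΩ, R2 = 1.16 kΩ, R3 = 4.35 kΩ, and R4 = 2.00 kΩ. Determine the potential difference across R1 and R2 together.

V ≈ 1.26 V

ΣR = 1.44 + 1.16 + 4.35 + 2.00 = 8.950 kΩ.
R_{R1..R2} = 1.44 + 1.16 = 2.600 kΩ.
V = V_supply · R/ΣR = 4.34 × 0.2905 = 1.261 V.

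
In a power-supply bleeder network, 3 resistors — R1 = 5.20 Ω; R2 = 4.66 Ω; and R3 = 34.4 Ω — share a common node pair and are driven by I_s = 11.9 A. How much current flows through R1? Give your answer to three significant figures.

I ≈ 5.25 A

Total conductance ΣG = 1/5.20 + 1/4.66 + 1/34.4 = 0.4360 (units of 1/Ω).
R1 takes the fraction G_k/ΣG = 0.1923/0.4360 = 0.4411, so I = 11.9 × 0.4411 = 5.249 A.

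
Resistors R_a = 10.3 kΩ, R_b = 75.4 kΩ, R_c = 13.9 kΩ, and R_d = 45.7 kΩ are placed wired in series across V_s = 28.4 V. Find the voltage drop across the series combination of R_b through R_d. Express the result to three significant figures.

Total series resistance ΣR = 10.3 + 75.4 + 13.9 + 45.7 = 145.3 kΩ.
R_{R_b..R_d} = 75.4 + 13.9 + 45.7 = 135.0 kΩ.
Voltage divider: V = V_s · (135.0 / 145.3) = 28.4 × 0.9291 = 26.39 V.

V ≈ 26.4 V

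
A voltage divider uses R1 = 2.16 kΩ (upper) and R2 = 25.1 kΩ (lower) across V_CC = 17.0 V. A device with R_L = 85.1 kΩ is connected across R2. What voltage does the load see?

R2 ‖ R_L = (25.1 × 85.1)/(25.1 + 85.1) = 19.38 kΩ.
Voltage divider with the loaded lower leg: V_out = 17.0 × 19.38/(2.16 + 19.38) = 17.0 × 0.8997 = 15.30 V.

V_out ≈ 15.3 V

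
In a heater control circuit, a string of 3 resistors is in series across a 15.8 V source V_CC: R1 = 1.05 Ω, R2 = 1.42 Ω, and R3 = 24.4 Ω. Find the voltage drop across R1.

V ≈ 0.617 V

ΣR = 1.05 + 1.42 + 24.4 = 26.87 Ω.
V = V_CC · R/ΣR = 15.8 × 0.03908 = 0.6174 V.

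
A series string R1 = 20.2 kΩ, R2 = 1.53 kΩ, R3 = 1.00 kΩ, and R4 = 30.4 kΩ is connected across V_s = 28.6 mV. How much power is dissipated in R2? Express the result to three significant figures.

P ≈ 0.443 nW

ΣR = 53.13 kΩ → I = 28.6/53.13 = 0.5383 µA.
P(R2) = I²·R2 = (0.5383)² × 1.53 = 0.4433 nW.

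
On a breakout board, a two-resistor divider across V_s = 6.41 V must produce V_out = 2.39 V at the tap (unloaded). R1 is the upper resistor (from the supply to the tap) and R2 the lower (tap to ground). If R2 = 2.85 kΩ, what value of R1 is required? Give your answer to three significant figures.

R1 ≈ 4.79 kΩ

V_out/V_s = R2/(R1+R2) = 0.3729.
R1 = R2·(1/k − 1) = 2.85 × 1.682 = 4.794 kΩ.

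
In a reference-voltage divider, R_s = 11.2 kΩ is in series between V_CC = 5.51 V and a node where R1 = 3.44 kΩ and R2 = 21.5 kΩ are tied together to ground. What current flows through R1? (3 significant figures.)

I ≈ 0.335 mA

Equivalent of the parallel group: R_p = 2.966 kΩ.
Node voltage V_A = V_CC · R_p/(R_s + R_p) = 5.51 × 0.2093 = 1.154 V.
Branch current I = V_A/R1 = 1.154/3.44 = 0.3353 mA.
(Check via current divider: I_total = 0.3890 mA; share G_k/ΣG = 0.8621 → same result.)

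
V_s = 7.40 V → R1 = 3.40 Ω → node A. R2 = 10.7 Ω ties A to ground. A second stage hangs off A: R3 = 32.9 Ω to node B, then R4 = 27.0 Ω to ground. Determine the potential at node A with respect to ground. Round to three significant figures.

The second stage (R3 + R4 = 59.90 Ω) loads node A in parallel with R2.
Effective lower resistance at A: R2 ‖ 59.90 = 9.078 Ω.
So V_A = 7.40 × 0.7275 = 5.384 V.

V_A ≈ 5.38 V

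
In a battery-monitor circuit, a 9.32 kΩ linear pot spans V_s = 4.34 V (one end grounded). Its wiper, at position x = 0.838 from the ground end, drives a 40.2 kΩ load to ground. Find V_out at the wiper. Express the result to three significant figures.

Split the track: R_lower = x·R_p = 7.810 kΩ, R_upper = (1−x)·R_p = 1.510 kΩ.
(x·R_p) ‖ R_L = 6.540 kΩ.
Loaded-divider output: V_out = 4.34 × 0.8124 = 3.526 V.

V_out ≈ 3.53 V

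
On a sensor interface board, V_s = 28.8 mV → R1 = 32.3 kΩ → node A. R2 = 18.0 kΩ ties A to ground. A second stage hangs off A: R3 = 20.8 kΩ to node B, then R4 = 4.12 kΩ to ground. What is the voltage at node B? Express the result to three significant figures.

Looking into the second stage from A: R3 + R4 = 24.92 kΩ appears in parallel with R2.
R2 ‖ (R3+R4) = 10.45 kΩ.
First divider: V_A = V_s · 10.45/(32.3 + 10.45) = 7.041 mV.
Stage 2 is unloaded, so V_B = V_A · R4/(R3+R4) = 7.041 × 4.12/24.92 = 1.164 mV.

V_B ≈ 1.16 mV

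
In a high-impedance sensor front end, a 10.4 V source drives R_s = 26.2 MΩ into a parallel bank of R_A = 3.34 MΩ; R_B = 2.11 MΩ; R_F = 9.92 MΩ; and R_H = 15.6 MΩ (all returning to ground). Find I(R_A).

Parallel bank: R_p = 1/(1/3.34 + 1/2.11 + 1/9.92 + 1/15.6) = 1.066 MΩ.
V_A = 10.4 × 1.066/27.27 = 0.4065 V.
Branch current I = V_A/R_A = 0.4065/3.34 = 0.1217 µA.
(Check via current divider: I_total = 0.3814 µA; share G_k/ΣG = 0.3191 → same result.)

I ≈ 0.122 µA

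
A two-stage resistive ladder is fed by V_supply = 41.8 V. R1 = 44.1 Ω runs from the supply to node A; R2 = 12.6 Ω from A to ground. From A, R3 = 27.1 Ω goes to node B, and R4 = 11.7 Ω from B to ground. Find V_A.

V_A ≈ 7.42 V

The second stage (R3 + R4 = 38.80 Ω) loads node A in parallel with R2.
R2 ‖ (R3+R4) = 9.511 Ω.
V_A = 41.8 × 9.511/(44.1 + 9.511) = 7.416 V.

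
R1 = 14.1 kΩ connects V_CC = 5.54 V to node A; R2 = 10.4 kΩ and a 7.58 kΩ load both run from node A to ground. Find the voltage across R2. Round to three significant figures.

First combine the lower leg with the load: R2 ‖ R_L = 4.384 kΩ.
Voltage divider with the loaded lower leg: V_out = 5.54 × 4.384/(14.1 + 4.384) = 5.54 × 0.2372 = 1.314 V.
(Unloaded it would be 2.35 V; the load pulls it down.)

V_out ≈ 1.31 V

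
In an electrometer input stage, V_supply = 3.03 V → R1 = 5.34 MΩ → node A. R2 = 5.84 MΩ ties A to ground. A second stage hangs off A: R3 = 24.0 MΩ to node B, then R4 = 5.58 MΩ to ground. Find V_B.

The second stage (R3 + R4 = 29.58 MΩ) loads node A in parallel with R2.
Effective lower resistance at A: R2 ‖ 29.58 = 4.877 MΩ.
So V_A = 3.03 × 0.4773 = 1.446 V.
Stage 2 is unloaded, so V_B = V_A · R4/(R3+R4) = 1.446 × 5.58/29.58 = 0.2728 V.

V_B ≈ 0.273 V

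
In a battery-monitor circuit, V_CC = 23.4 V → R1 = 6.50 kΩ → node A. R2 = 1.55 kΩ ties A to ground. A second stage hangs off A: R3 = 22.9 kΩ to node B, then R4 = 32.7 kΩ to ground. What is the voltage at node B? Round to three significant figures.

Looking into the second stage from A: R3 + R4 = 55.60 kΩ appears in parallel with R2.
Effective lower resistance at A: R2 ‖ 55.60 = 1.508 kΩ.
First divider: V_A = V_CC · 1.508/(6.50 + 1.508) = 4.406 V.
Then the unloaded second divider: V_B = V_A × R4/(R3+R4) = 4.406 × 0.5881 = 2.592 V.

V_B ≈ 2.59 V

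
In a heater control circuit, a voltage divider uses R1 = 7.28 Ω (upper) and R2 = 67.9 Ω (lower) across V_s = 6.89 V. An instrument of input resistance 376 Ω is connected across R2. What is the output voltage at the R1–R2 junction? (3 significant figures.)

V_out ≈ 6.12 V

The load sits in parallel with R2, giving an effective lower resistance R2' = R2·R_L/(R2+R_L) = 57.51 Ω.
Then V_out = V_s · R2'/(R1 + R2') = 6.89 × 57.51/64.79 = 6.116 V.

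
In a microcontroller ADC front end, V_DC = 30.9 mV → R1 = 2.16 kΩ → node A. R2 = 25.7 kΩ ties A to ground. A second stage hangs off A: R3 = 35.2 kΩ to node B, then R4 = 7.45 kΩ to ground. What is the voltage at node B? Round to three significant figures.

V_B ≈ 4.76 mV

Node A sees R2 in parallel with the series input of stage 2, R3 + R4 = 42.65 kΩ.
Effective lower resistance at A: R2 ‖ 42.65 = 16.04 kΩ.
So V_A = 30.9 × 0.8813 = 27.23 mV.
V_B = V_A × 0.1747 = 4.757 mV.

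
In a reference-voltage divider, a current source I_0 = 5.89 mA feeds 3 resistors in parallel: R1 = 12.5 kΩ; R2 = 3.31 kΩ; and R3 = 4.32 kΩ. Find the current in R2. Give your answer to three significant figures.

Total conductance ΣG = 1/12.5 + 1/3.31 + 1/4.32 = 0.6136 (units of 1/kΩ).
R2 takes the fraction G_k/ΣG = 0.3021/0.6136 = 0.4924, so I = 5.89 × 0.4924 = 2.900 mA.

I ≈ 2.90 mA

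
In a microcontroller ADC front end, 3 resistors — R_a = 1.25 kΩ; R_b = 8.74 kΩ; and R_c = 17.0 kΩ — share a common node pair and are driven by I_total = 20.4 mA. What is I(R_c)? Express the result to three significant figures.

I ≈ 1.23 mA

Conductances: ΣG = 1/1.25 + 1/8.74 + 1/17.0 = 0.9732 (1/kΩ).
R_c takes the fraction G_k/ΣG = 0.05882/0.9732 = 0.06044, so I = 20.4 × 0.06044 = 1.233 mA.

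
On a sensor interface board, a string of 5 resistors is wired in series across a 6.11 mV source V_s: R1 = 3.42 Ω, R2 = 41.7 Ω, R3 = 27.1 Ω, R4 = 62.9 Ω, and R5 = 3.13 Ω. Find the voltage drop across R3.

Total series resistance ΣR = 3.42 + 41.7 + 27.1 + 62.9 + 3.13 = 138.2 Ω.
V = V_s · R/ΣR = 6.11 × 0.1960 = 1.198 mV.

V ≈ 1.20 mV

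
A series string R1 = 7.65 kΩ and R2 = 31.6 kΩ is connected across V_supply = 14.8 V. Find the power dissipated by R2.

ΣR = 39.25 kΩ → I = 14.8/39.25 = 0.3771 mA.
P(R2) = I²·R2 = (0.3771)² × 31.6 = 4.493 mW.

P ≈ 4.49 mW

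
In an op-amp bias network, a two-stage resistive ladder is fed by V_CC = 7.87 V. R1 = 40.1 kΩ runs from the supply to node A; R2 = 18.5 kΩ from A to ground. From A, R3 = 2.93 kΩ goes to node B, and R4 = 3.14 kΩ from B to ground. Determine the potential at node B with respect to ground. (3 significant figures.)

V_B ≈ 0.417 V

The second stage (R3 + R4 = 6.070 kΩ) loads node A in parallel with R2.
R2 ‖ (R3+R4) = 4.570 kΩ.
First divider: V_A = V_CC · 4.570/(40.1 + 4.570) = 0.8052 V.
Stage 2 is unloaded, so V_B = V_A · R4/(R3+R4) = 0.8052 × 3.14/6.070 = 0.4165 V.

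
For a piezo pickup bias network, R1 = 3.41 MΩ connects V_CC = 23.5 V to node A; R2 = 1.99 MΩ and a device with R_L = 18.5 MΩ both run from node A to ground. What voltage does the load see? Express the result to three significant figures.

V_out ≈ 8.11 V

The load sits in parallel with R2, giving an effective lower resistance R2' = R2·R_L/(R2+R_L) = 1.797 MΩ.
Voltage divider with the loaded lower leg: V_out = 23.5 × 1.797/(3.41 + 1.797) = 23.5 × 0.3451 = 8.109 V.
(Unloaded it would be 8.66 V; the load pulls it down.)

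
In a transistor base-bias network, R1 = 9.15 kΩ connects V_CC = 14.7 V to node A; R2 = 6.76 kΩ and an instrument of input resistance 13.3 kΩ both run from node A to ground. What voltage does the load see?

First combine the lower leg with the load: R2 ‖ R_L = 4.482 kΩ.
Voltage divider with the loaded lower leg: V_out = 14.7 × 4.482/(9.15 + 4.482) = 14.7 × 0.3288 = 4.833 V.
(Unloaded it would be 6.25 V; the load pulls it down.)

V_out ≈ 4.83 V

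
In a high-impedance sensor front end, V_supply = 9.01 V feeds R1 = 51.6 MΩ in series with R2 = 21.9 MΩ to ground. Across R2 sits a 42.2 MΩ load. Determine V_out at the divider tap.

V_out ≈ 1.97 V

The load sits in parallel with R2, giving an effective lower resistance R2' = R2·R_L/(R2+R_L) = 14.42 MΩ.
Now apply the divider: V_out = 9.01 × 0.2184 = 1.968 V.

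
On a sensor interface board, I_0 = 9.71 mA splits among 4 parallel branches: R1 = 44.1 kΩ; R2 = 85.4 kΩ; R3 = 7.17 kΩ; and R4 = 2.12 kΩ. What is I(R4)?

ΣG = 1/44.1 + 1/85.4 + 1/7.17 + 1/2.12 = 0.6456.
Current divider: I(R4) = I_0 · G_k/ΣG = 9.71 × (0.4717/0.6456) = 9.71 × 0.7307 = 7.095 mA.

I ≈ 7.09 mA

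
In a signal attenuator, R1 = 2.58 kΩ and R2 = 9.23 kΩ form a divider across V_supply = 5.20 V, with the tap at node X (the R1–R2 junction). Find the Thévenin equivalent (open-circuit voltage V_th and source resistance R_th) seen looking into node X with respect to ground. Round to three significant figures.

V_th is the unloaded tap voltage: V_supply · R2/(R1+R2) = 5.20 × 0.7815 = 4.064 V.
Zeroing V_supply shorts the top of R1 to ground, so R_th = R1 ‖ R2 = 2.016 kΩ.

V_th ≈ 4.06 V, R_th ≈ 2.02 kΩ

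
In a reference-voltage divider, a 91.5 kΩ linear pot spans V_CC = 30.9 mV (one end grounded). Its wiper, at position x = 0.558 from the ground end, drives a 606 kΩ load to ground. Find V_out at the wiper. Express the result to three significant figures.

Lower segment x·R_p = 51.06 kΩ; upper segment (1−x)·R_p = 40.44 kΩ.
Lower segment in parallel with the load: 51.06 ‖ 606 = 47.09 kΩ.
Then V_out = V_CC · 47.09/(40.44 + 47.09) = 16.62 mV.

V_out ≈ 16.6 mV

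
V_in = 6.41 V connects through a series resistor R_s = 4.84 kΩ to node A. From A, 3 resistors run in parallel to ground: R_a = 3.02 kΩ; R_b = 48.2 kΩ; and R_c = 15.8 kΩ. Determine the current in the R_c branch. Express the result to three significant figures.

I ≈ 0.135 mA

Combine the parallel branches: R_p = (1/3.02 + 1/48.2 + 1/15.8)⁻¹ = 2.409 kΩ.
Node voltage V_A = V_in · R_p/(R_s + R_p) = 6.41 × 0.3323 = 2.130 V.
Branch current I = V_A/R_c = 2.130/15.8 = 0.1348 mA.
(Equivalently: I_total = 0.8843 mA, then current-divider fraction G_k/ΣG = 0.1524.)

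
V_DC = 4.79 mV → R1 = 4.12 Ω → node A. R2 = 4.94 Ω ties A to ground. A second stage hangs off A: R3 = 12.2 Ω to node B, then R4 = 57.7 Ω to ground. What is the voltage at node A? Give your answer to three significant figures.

Looking into the second stage from A: R3 + R4 = 69.90 Ω appears in parallel with R2.
Effective lower resistance at A: R2 ‖ 69.90 = 4.614 Ω.
V_A = 4.79 × 4.614/(4.12 + 4.614) = 2.530 mV.

V_A ≈ 2.53 mV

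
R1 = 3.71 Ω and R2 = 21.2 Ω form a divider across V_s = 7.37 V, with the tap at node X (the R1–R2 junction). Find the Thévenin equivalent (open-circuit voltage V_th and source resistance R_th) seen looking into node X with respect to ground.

Open-circuit (no load on X): V_th = V_s · R2/(R1 + R2) = 7.37 × 21.2/(3.710 + 21.2) = 6.272 V.
With V_s suppressed (replaced by a short), R_th = R1 ‖ R2 = (3.710 × 21.2)/(3.710 + 21.2) = 3.157 Ω.

V_th ≈ 6.27 V, R_th ≈ 3.16 Ω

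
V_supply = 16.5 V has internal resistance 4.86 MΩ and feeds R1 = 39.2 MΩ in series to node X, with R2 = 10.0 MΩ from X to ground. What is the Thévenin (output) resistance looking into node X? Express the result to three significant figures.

R_th ≈ 8.15 MΩ

R1' = 4.86 + 39.2 = 44.06 MΩ (source resistance + R1).
With V_supply suppressed (replaced by a short), R_th = R1' ‖ R2 = (44.06 × 10.0)/(44.06 + 10.0) = 8.150 MΩ.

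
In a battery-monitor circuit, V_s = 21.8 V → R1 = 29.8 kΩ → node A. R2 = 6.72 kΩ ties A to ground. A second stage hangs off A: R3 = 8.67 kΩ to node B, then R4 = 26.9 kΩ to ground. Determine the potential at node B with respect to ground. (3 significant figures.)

V_B ≈ 2.63 V

Looking into the second stage from A: R3 + R4 = 35.57 kΩ appears in parallel with R2.
Effective lower resistance at A: R2 ‖ 35.57 = 5.652 kΩ.
V_A = 21.8 × 5.652/(29.8 + 5.652) = 3.476 V.
Then the unloaded second divider: V_B = V_A × R4/(R3+R4) = 3.476 × 0.7563 = 2.628 V.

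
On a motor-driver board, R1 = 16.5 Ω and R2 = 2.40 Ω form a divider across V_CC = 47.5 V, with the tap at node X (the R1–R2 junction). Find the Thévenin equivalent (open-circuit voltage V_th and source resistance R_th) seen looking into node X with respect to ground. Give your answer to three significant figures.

V_th is the unloaded tap voltage: V_CC · R2/(R1+R2) = 47.5 × 0.1270 = 6.032 V.
With V_CC suppressed (replaced by a short), R_th = R1 ‖ R2 = (16.50 × 2.40)/(16.50 + 2.40) = 2.095 Ω.

V_th ≈ 6.03 V, R_th ≈ 2.10 Ω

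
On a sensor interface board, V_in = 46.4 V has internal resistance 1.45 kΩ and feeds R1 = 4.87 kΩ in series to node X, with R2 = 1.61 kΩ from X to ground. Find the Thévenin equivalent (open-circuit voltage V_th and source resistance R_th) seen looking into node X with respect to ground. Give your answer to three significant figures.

R1' = 1.45 + 4.87 = 6.320 kΩ (source resistance + R1).
Open-circuit (no load on X): V_th = V_in · R2/(R1' + R2) = 46.4 × 1.61/(6.320 + 1.61) = 9.420 V.
With V_in suppressed (replaced by a short), R_th = R1' ‖ R2 = (6.320 × 1.61)/(6.320 + 1.61) = 1.283 kΩ.

V_th ≈ 9.42 V, R_th ≈ 1.28 kΩ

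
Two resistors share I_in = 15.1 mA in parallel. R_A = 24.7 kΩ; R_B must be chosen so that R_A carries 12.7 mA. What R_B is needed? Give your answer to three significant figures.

In a two-way split, I_A/I_in = R_B/(R_A + R_B).
12.7/15.1 = R_B/(R_A + R_B) → R_B = R_A · (0.8411)/(1 − 0.8411) = 24.7 × 5.292 = 130.7 kΩ.

R_B ≈ 131 kΩ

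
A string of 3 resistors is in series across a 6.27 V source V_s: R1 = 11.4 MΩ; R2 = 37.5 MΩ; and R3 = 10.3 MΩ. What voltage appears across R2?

V ≈ 3.97 V

Series total: ΣR = 11.4 + 37.5 + 10.3 = 59.20 MΩ.
Voltage divider: V = V_s · (37.50 / 59.20) = 6.27 × 0.6334 = 3.972 V.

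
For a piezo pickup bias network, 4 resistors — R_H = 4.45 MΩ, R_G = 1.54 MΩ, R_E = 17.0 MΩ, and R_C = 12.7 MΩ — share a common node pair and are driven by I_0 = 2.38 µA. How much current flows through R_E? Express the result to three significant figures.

I ≈ 0.138 µA

Total conductance ΣG = 1/4.45 + 1/1.54 + 1/17.0 + 1/12.7 = 1.012 (units of 1/MΩ).
R_E takes the fraction G_k/ΣG = 0.05882/1.012 = 0.05815, so I = 2.38 × 0.05815 = 0.1384 µA.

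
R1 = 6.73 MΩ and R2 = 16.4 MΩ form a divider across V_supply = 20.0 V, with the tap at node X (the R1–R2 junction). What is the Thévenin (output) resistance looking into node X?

Looking into X with the source shorted: R_th = R1·R2/(R1+R2) = 6.730 × 16.4/23.13 = 4.772 MΩ.

R_th ≈ 4.77 MΩ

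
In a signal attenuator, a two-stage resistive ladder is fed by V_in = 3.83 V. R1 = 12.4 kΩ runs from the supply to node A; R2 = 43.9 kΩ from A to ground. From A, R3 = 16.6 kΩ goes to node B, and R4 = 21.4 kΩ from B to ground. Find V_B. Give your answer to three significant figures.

Node A sees R2 in parallel with the series input of stage 2, R3 + R4 = 38.00 kΩ.
R2 ‖ (R3+R4) = 20.37 kΩ.
V_A = 3.83 × 20.37/(12.4 + 20.37) = 2.381 V.
V_B = V_A × 0.5632 = 1.341 V.

V_B ≈ 1.34 V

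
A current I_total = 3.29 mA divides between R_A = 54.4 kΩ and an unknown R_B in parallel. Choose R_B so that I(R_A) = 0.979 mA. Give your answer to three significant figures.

R_B ≈ 23.0 kΩ

In a two-way split, I_A/I_total = R_B/(R_A + R_B).
With f = 0.2976, R_B = R_A · f/(1−f) = 54.4 × 0.4236 = 23.05 kΩ.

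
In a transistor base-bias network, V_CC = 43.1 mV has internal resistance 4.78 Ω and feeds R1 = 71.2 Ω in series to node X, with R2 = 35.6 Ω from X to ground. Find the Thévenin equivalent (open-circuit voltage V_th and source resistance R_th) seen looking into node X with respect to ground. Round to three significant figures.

V_th ≈ 13.8 mV, R_th ≈ 24.2 Ω

R1' = 4.78 + 71.2 = 75.98 Ω (source resistance + R1).
V_th is the unloaded tap voltage: V_CC · R2/(R1'+R2) = 43.1 × 0.3191 = 13.75 mV.
Zeroing V_CC shorts the top of R1' to ground, so R_th = R1' ‖ R2 = 24.24 Ω.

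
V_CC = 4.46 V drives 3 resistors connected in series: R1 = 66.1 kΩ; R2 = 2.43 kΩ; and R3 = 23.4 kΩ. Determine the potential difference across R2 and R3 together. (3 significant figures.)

Total series resistance ΣR = 66.1 + 2.43 + 23.4 = 91.93 kΩ.
R_{R2..R3} = 2.43 + 23.4 = 25.83 kΩ.
By the voltage-divider rule, V = 4.46 × 25.83/91.93 = 1.253 V.

V ≈ 1.25 V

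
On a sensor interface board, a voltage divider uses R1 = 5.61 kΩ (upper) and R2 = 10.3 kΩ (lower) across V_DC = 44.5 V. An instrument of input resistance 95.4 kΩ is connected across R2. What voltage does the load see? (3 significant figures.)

V_out ≈ 27.8 V

The load sits in parallel with R2, giving an effective lower resistance R2' = R2·R_L/(R2+R_L) = 9.296 kΩ.
Now apply the divider: V_out = 44.5 × 0.6236 = 27.75 V.
(Unloaded it would be 28.8 V; the load pulls it down.)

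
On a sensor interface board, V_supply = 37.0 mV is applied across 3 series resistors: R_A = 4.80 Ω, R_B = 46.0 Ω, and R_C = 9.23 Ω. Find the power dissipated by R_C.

ΣR = 60.03 Ω → I = 37.0/60.03 = 0.6164 mA.
V(R_C) = I·R = 5.689 mV; P = V·I = 5.689 × 0.6164 = 3.506 µW.

P ≈ 3.51 µW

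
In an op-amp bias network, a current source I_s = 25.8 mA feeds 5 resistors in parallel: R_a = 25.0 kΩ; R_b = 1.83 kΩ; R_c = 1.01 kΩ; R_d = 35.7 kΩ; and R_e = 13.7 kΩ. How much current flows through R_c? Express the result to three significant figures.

ΣG = 1/25.0 + 1/1.83 + 1/1.01 + 1/35.7 + 1/13.7 = 1.678.
Current divider: I(R_c) = I_s · G_k/ΣG = 25.8 × (0.9901/1.678) = 25.8 × 0.5902 = 15.23 mA.

I ≈ 15.2 mA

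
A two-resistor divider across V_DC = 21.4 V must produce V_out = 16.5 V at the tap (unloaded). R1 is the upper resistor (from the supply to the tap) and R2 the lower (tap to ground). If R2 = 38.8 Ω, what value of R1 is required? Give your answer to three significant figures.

R1 ≈ 11.5 Ω

V_out/V_DC = R2/(R1+R2) = 0.7710.
Rearranging, R1 = R2·(1−k)/k = 38.8 × 0.2970 = 11.52 Ω.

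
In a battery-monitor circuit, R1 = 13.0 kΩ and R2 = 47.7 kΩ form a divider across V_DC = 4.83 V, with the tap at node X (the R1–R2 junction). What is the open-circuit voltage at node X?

V_th is the unloaded tap voltage: V_DC · R2/(R1+R2) = 4.83 × 0.7858 = 3.796 V.

V_th ≈ 3.80 V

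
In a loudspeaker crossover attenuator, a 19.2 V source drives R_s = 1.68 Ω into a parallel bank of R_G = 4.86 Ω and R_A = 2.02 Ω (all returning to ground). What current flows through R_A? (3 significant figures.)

Combine the parallel branches: R_p = (1/4.86 + 1/2.02)⁻¹ = 1.427 Ω.
V_A by voltage divider: V_A = 19.2 × 1.427/(1.68 + 1.427) = 8.818 V.
Branch current I = V_A/R_A = 8.818/2.02 = 4.365 A.

I ≈ 4.37 A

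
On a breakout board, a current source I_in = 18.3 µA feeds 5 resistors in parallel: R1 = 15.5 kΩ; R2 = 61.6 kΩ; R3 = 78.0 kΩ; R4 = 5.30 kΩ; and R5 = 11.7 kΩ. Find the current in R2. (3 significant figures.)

Total conductance ΣG = 1/15.5 + 1/61.6 + 1/78.0 + 1/5.30 + 1/11.7 = 0.3677 (units of 1/kΩ).
By the current-divider rule, I = I_in · G_k/ΣG = 18.3 × 0.04415 = 0.8079 µA.

I ≈ 0.808 µA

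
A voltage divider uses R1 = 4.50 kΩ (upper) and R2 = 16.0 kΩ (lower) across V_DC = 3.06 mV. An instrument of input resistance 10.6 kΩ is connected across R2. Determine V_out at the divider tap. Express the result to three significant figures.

First combine the lower leg with the load: R2 ‖ R_L = 6.376 kΩ.
Voltage divider with the loaded lower leg: V_out = 3.06 × 6.376/(4.50 + 6.376) = 3.06 × 0.5862 = 1.794 mV.

V_out ≈ 1.79 mV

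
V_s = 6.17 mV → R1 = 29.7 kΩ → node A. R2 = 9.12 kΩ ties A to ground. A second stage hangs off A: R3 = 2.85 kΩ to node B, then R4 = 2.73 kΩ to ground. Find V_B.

Node A sees R2 in parallel with the series input of stage 2, R3 + R4 = 5.580 kΩ.
Effective lower resistance at A: R2 ‖ 5.580 = 3.462 kΩ.
So V_A = 6.17 × 0.1044 = 0.6441 mV.
V_B = V_A × 0.4892 = 0.3151 mV.

V_B ≈ 0.315 mV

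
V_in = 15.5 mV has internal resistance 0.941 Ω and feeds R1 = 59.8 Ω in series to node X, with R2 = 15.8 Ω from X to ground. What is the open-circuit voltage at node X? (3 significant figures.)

R1' = 0.941 + 59.8 = 60.74 Ω (source resistance + R1).
Open-circuit (no load on X): V_th = V_in · R2/(R1' + R2) = 15.5 × 15.8/(60.74 + 15.8) = 3.200 mV.

V_th ≈ 3.20 mV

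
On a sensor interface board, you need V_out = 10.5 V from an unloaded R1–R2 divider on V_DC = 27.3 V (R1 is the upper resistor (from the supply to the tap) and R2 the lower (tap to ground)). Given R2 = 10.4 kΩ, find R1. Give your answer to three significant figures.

R1 ≈ 16.6 kΩ

Required fraction k = V_out/V_DC = 0.3846.
R1 = R2·(1/k − 1) = 10.4 × 1.600 = 16.64 kΩ.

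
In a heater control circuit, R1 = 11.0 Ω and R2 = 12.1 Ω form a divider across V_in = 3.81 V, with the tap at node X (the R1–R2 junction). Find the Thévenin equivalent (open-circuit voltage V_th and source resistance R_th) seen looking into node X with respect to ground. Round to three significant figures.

V_th ≈ 2.00 V, R_th ≈ 5.76 Ω

V_th is the unloaded tap voltage: V_in · R2/(R1+R2) = 3.81 × 0.5238 = 1.996 V.
With V_in suppressed (replaced by a short), R_th = R1 ‖ R2 = (11.00 × 12.1)/(11.00 + 12.1) = 5.762 Ω.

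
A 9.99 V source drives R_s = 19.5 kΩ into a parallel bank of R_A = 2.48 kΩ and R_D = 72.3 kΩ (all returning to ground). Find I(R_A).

I ≈ 0.441 mA

Equivalent of the parallel group: R_p = 2.398 kΩ.
V_A by voltage divider: V_A = 9.99 × 2.398/(19.5 + 2.398) = 1.094 V.
I(R_A) = V_A / R_A = 1.094/2.48 = 0.4411 mA.
(Equivalently: I_total = 0.4562 mA, then current-divider fraction G_k/ΣG = 0.9668.)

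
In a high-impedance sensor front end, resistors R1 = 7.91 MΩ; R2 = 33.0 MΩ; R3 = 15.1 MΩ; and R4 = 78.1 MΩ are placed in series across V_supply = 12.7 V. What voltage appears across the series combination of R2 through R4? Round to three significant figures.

Total series resistance ΣR = 7.91 + 33.0 + 15.1 + 78.1 = 134.1 MΩ.
R_{R2..R4} = 33.0 + 15.1 + 78.1 = 126.2 MΩ.
Voltage divider: V = V_supply · (126.2 / 134.1) = 12.7 × 0.9410 = 11.95 V.

V ≈ 12.0 V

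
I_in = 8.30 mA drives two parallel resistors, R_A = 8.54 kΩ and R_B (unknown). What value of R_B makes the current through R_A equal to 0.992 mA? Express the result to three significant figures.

Two-branch current divider: I_A = I_in · R_B/(R_A + R_B).
With f = 0.1195, R_B = R_A · f/(1−f) = 8.54 × 0.1357 = 1.159 kΩ.

R_B ≈ 1.16 kΩ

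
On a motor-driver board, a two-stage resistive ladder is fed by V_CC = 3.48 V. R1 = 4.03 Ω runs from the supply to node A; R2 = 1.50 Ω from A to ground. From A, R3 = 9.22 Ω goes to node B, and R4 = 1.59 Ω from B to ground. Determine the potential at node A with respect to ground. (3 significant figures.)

The second stage (R3 + R4 = 10.81 Ω) loads node A in parallel with R2.
Effective lower resistance at A: R2 ‖ 10.81 = 1.317 Ω.
First divider: V_A = V_CC · 1.317/(4.03 + 1.317) = 0.8573 V.

V_A ≈ 0.857 V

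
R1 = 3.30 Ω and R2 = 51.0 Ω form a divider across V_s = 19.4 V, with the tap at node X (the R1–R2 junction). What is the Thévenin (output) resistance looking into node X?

With V_s suppressed (replaced by a short), R_th = R1 ‖ R2 = (3.300 × 51.0)/(3.300 + 51.0) = 3.099 Ω.

R_th ≈ 3.10 Ω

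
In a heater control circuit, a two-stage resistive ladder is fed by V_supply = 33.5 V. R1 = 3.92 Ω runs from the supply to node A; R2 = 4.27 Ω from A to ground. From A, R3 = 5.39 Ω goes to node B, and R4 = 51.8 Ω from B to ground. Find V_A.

V_A ≈ 16.9 V

Node A sees R2 in parallel with the series input of stage 2, R3 + R4 = 57.19 Ω.
Effective lower resistance at A: R2 ‖ 57.19 = 3.973 Ω.
First divider: V_A = V_supply · 3.973/(3.92 + 3.973) = 16.86 V.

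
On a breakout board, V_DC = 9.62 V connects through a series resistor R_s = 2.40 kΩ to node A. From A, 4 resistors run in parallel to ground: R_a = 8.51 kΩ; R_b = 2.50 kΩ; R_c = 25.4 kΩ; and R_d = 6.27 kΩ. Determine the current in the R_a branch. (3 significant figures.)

I ≈ 0.416 mA

Equivalent of the parallel group: R_p = 1.396 kΩ.
V_A by voltage divider: V_A = 9.62 × 1.396/(2.40 + 1.396) = 3.538 V.
I(R_a) = V_A / R_a = 3.538/8.51 = 0.4157 mA.
(Equivalently: I_total = 2.534 mA, then current-divider fraction G_k/ΣG = 0.1640.)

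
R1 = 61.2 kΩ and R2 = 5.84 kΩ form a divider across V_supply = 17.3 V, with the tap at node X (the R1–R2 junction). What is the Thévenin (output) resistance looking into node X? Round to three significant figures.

R_th ≈ 5.33 kΩ

With V_supply suppressed (replaced by a short), R_th = R1 ‖ R2 = (61.20 × 5.84)/(61.20 + 5.84) = 5.331 kΩ.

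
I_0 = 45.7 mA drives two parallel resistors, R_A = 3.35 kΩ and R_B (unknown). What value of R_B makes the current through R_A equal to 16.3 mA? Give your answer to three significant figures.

R_B ≈ 1.86 kΩ

The fraction through R_A equals R_B/(R_A+R_B).
With f = 0.3567, R_B = R_A · f/(1−f) = 3.35 × 0.5544 = 1.857 kΩ.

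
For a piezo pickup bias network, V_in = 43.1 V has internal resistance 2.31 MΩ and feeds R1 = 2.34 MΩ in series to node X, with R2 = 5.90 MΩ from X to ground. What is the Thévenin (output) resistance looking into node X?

R_th ≈ 2.60 MΩ

R1' = 2.31 + 2.34 = 4.650 MΩ (source resistance + R1).
Zeroing V_in shorts the top of R1' to ground, so R_th = R1' ‖ R2 = 2.600 MΩ.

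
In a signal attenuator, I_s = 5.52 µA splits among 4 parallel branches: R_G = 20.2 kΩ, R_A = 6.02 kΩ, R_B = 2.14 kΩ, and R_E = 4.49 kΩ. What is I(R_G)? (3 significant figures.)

I ≈ 0.302 µA

Total conductance ΣG = 1/20.2 + 1/6.02 + 1/2.14 + 1/4.49 = 0.9056 (units of 1/kΩ).
By the current-divider rule, I = I_s · G_k/ΣG = 5.52 × 0.05466 = 0.3017 µA.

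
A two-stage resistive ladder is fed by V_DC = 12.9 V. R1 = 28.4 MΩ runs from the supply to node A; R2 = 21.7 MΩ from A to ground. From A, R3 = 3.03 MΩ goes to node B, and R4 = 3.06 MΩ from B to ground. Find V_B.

Looking into the second stage from A: R3 + R4 = 6.090 MΩ appears in parallel with R2.
Effective lower resistance at A: R2 ‖ 6.090 = 4.755 MΩ.
So V_A = 12.9 × 0.1434 = 1.850 V.
Then the unloaded second divider: V_B = V_A × R4/(R3+R4) = 1.850 × 0.5025 = 0.9297 V.

V_B ≈ 0.930 V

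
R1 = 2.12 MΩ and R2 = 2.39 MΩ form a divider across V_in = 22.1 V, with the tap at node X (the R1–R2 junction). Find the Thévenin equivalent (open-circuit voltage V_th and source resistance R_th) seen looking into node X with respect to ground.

V_th is the unloaded tap voltage: V_in · R2/(R1+R2) = 22.1 × 0.5299 = 11.71 V.
Zeroing V_in shorts the top of R1 to ground, so R_th = R1 ‖ R2 = 1.123 MΩ.

V_th ≈ 11.7 V, R_th ≈ 1.12 MΩ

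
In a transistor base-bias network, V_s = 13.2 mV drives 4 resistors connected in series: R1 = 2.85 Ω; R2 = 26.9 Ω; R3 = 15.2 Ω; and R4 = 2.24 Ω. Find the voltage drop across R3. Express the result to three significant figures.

V ≈ 4.25 mV

ΣR = 2.85 + 26.9 + 15.2 + 2.24 = 47.19 Ω.
By the voltage-divider rule, V = 13.2 × 15.20/47.19 = 4.252 mV.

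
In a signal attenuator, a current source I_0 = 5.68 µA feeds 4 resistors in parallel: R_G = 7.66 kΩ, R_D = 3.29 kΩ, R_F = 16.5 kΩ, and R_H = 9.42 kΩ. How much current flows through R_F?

Total conductance ΣG = 1/7.66 + 1/3.29 + 1/16.5 + 1/9.42 = 0.6013 (units of 1/kΩ).
R_F takes the fraction G_k/ΣG = 0.06061/0.6013 = 0.1008, so I = 5.68 × 0.1008 = 0.5725 µA.

I ≈ 0.573 µA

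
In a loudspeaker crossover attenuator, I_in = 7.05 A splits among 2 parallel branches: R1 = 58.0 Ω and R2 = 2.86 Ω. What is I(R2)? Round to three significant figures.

For two parallel branches, I_k = I_in · (other R)/(sum of R).
So I = 7.05 × 58.0/60.86 = 6.719 A.

I ≈ 6.72 A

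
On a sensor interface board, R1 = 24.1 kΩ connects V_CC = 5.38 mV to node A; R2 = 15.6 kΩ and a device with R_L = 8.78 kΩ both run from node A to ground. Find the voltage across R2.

R2 ‖ R_L = (15.6 × 8.78)/(15.6 + 8.78) = 5.618 kΩ.
Voltage divider with the loaded lower leg: V_out = 5.38 × 5.618/(24.1 + 5.618) = 5.38 × 0.1890 = 1.017 mV.
(Unloaded it would be 2.11 mV; the load pulls it down.)

V_out ≈ 1.02 mV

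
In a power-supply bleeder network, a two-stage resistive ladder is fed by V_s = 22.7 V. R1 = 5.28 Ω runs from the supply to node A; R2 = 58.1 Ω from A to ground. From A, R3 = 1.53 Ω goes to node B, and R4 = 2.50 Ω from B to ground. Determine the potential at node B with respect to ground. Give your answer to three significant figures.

Node A sees R2 in parallel with the series input of stage 2, R3 + R4 = 4.030 Ω.
R2 ‖ (R3+R4) = 3.769 Ω.
So V_A = 22.7 × 0.4165 = 9.454 V.
V_B = V_A × 0.6203 = 5.865 V.

V_B ≈ 5.86 V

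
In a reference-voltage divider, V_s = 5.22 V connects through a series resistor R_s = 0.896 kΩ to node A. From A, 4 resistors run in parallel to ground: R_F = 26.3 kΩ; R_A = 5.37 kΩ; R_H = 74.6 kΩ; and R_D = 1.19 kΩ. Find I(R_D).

Combine the parallel branches: R_p = (1/26.3 + 1/5.37 + 1/74.6 + 1/1.19)⁻¹ = 0.9277 kΩ.
V_A = 5.22 × 0.9277/1.824 = 2.655 V.
I(R_D) = V_A / R_D = 2.655/1.19 = 2.231 mA.
(Equivalently: I_total = 2.862 mA, then current-divider fraction G_k/ΣG = 0.7795.)

I ≈ 2.23 mA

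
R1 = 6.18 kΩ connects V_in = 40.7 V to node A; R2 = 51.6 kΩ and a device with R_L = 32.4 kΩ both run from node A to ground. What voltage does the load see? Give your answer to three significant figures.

The load sits in parallel with R2, giving an effective lower resistance R2' = R2·R_L/(R2+R_L) = 19.90 kΩ.
Now apply the divider: V_out = 40.7 × 0.7631 = 31.06 V.
(Unloaded it would be 36.3 V; the load pulls it down.)

V_out ≈ 31.1 V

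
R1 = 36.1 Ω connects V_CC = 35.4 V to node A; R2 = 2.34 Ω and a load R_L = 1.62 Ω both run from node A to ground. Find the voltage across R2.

R2 ‖ R_L = (2.34 × 1.62)/(2.34 + 1.62) = 0.9573 Ω.
Now apply the divider: V_out = 35.4 × 0.02583 = 0.9145 V.
(Unloaded it would be 2.15 V; the load pulls it down.)

V_out ≈ 0.914 V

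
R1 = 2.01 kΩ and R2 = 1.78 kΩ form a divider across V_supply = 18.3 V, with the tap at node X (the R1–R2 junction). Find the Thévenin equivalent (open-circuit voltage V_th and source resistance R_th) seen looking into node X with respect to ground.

Open-circuit (no load on X): V_th = V_supply · R2/(R1 + R2) = 18.3 × 1.78/(2.010 + 1.78) = 8.595 V.
Zeroing V_supply shorts the top of R1 to ground, so R_th = R1 ‖ R2 = 0.9440 kΩ.

V_th ≈ 8.59 V, R_th ≈ 0.944 kΩ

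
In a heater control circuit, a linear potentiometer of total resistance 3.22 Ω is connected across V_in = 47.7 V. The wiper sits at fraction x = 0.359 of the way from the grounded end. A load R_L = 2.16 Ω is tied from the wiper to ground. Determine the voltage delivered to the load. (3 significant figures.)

V_out ≈ 12.8 V

Lower segment x·R_p = 1.156 Ω; upper segment (1−x)·R_p = 2.064 Ω.
Lower segment in parallel with the load: 1.156 ‖ 2.16 = 0.7530 Ω.
Then V_out = V_in · 0.7530/(2.064 + 0.7530) = 12.75 V.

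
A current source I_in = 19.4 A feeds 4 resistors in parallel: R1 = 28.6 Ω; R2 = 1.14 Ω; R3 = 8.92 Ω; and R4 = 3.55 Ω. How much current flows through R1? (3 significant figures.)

I ≈ 0.519 A

Conductances: ΣG = 1/28.6 + 1/1.14 + 1/8.92 + 1/3.55 = 1.306 (1/Ω).
By the current-divider rule, I = I_in · G_k/ΣG = 19.4 × 0.02677 = 0.5194 A.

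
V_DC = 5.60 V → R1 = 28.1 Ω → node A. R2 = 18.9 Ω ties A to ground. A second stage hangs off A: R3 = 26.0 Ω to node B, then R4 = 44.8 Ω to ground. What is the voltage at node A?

V_A ≈ 1.94 V

The second stage (R3 + R4 = 70.80 Ω) loads node A in parallel with R2.
R2 ‖ (R3+R4) = 14.92 Ω.
V_A = 5.60 × 14.92/(28.1 + 14.92) = 1.942 V.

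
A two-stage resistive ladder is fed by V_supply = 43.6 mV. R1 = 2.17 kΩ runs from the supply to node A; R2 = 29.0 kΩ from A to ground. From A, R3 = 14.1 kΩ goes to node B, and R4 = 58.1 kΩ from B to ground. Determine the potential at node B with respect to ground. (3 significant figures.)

Looking into the second stage from A: R3 + R4 = 72.20 kΩ appears in parallel with R2.
R2 ‖ (R3+R4) = 20.69 kΩ.
V_A = 43.6 × 20.69/(2.17 + 20.69) = 39.46 mV.
V_B = V_A × 0.8047 = 31.75 mV.

V_B ≈ 31.8 mV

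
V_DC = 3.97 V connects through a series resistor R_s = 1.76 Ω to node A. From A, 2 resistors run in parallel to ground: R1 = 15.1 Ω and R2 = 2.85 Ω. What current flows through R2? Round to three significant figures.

I ≈ 0.803 A

Equivalent of the parallel group: R_p = 2.397 Ω.
V_A = 3.97 × 2.397/4.157 = 2.289 V.
Branch current I = V_A/R2 = 2.289/2.85 = 0.8033 A.
(Check via current divider: I_total = 0.9549 A; share G_k/ΣG = 0.8412 → same result.)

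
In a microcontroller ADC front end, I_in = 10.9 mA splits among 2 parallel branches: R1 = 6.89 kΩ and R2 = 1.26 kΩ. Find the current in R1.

With just two branches, the current splits inversely with resistance.
So I = 10.9 × 1.26/8.150 = 1.685 mA.

I ≈ 1.69 mA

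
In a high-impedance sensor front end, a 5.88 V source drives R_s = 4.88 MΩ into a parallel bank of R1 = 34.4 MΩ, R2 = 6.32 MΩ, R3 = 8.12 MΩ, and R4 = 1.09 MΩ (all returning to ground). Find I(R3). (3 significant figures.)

Parallel bank: R_p = 1/(1/34.4 + 1/6.32 + 1/8.12 + 1/1.09) = 0.8144 MΩ.
Node voltage V_A = V_DC · R_p/(R_s + R_p) = 5.88 × 0.1430 = 0.8410 V.
I(R3) = V_A / R3 = 0.8410/8.12 = 0.1036 µA.
(Equivalently: I_total = 1.033 µA, then current-divider fraction G_k/ΣG = 0.1003.)

I ≈ 0.104 µA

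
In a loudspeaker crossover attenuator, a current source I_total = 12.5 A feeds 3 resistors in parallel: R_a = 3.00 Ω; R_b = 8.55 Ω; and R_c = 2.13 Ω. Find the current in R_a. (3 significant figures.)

ΣG = 1/3.00 + 1/8.55 + 1/2.13 = 0.9198.
R_a takes the fraction G_k/ΣG = 0.3333/0.9198 = 0.3624, so I = 12.5 × 0.3624 = 4.530 A.

I ≈ 4.53 A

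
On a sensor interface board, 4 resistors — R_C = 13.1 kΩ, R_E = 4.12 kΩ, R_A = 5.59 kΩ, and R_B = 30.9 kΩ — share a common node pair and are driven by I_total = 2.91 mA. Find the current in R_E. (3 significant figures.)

I ≈ 1.33 mA

ΣG = 1/13.1 + 1/4.12 + 1/5.59 + 1/30.9 = 0.5303.
By the current-divider rule, I = I_total · G_k/ΣG = 2.91 × 0.4577 = 1.332 mA.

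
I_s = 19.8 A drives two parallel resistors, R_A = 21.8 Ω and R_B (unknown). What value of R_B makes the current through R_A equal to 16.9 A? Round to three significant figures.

Two-branch current divider: I_A = I_s · R_B/(R_A + R_B).
With f = 0.8535, R_B = R_A · f/(1−f) = 21.8 × 5.828 = 127.0 Ω.

R_B ≈ 127 Ω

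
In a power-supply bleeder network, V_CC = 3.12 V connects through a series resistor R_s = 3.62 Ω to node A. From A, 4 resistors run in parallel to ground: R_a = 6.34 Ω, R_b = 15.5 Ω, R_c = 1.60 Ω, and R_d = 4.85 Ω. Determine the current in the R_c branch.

Parallel bank: R_p = 1/(1/6.34 + 1/15.5 + 1/1.60 + 1/4.85) = 0.9493 Ω.
V_A by voltage divider: V_A = 3.12 × 0.9493/(3.62 + 0.9493) = 0.6482 V.
Branch current I = V_A/R_c = 0.6482/1.60 = 0.4051 A.

I ≈ 0.405 A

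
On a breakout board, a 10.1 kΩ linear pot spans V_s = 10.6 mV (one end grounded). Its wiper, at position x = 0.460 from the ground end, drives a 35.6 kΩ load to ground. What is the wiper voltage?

V_out ≈ 4.55 mV

Lower segment x·R_p = 4.646 kΩ; upper segment (1−x)·R_p = 5.454 kΩ.
Lower segment in parallel with the load: 4.646 ‖ 35.6 = 4.110 kΩ.
Loaded-divider output: V_out = 10.6 × 0.4297 = 4.555 mV.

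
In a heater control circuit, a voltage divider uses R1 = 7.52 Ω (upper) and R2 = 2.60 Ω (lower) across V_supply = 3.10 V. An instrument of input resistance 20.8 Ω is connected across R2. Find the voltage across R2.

The load sits in parallel with R2, giving an effective lower resistance R2' = R2·R_L/(R2+R_L) = 2.311 Ω.
Voltage divider with the loaded lower leg: V_out = 3.10 × 2.311/(7.52 + 2.311) = 3.10 × 0.2351 = 0.7288 V.
(Unloaded it would be 0.796 V; the load pulls it down.)

V_out ≈ 0.729 V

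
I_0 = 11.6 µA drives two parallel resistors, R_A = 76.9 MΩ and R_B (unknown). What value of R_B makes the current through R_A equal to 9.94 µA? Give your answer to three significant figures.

The fraction through R_A equals R_B/(R_A+R_B).
9.94/11.6 = R_B/(R_A + R_B) → R_B = R_A · (0.8569)/(1 − 0.8569) = 76.9 × 5.988 = 460.5 MΩ.

R_B ≈ 460 MΩ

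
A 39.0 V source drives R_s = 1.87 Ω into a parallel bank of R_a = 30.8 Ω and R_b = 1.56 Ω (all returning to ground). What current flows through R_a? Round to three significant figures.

Parallel bank: R_p = 1/(1/30.8 + 1/1.56) = 1.485 Ω.
Node voltage V_A = V_s · R_p/(R_s + R_p) = 39.0 × 0.4426 = 17.26 V.
Branch current I = V_A/R_a = 17.26/30.8 = 0.5604 A.
(Check via current divider: I_total = 11.63 A; share G_k/ΣG = 0.04821 → same result.)

I ≈ 0.560 A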